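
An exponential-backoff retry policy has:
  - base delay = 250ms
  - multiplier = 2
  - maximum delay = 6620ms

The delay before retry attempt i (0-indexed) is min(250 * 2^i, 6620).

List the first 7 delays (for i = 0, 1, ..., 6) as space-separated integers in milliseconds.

Answer: 250 500 1000 2000 4000 6620 6620

Derivation:
Computing each delay:
  i=0: min(250*2^0, 6620) = 250
  i=1: min(250*2^1, 6620) = 500
  i=2: min(250*2^2, 6620) = 1000
  i=3: min(250*2^3, 6620) = 2000
  i=4: min(250*2^4, 6620) = 4000
  i=5: min(250*2^5, 6620) = 6620
  i=6: min(250*2^6, 6620) = 6620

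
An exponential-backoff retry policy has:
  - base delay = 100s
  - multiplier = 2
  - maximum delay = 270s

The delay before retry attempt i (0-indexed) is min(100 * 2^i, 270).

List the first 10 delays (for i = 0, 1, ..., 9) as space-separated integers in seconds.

Answer: 100 200 270 270 270 270 270 270 270 270

Derivation:
Computing each delay:
  i=0: min(100*2^0, 270) = 100
  i=1: min(100*2^1, 270) = 200
  i=2: min(100*2^2, 270) = 270
  i=3: min(100*2^3, 270) = 270
  i=4: min(100*2^4, 270) = 270
  i=5: min(100*2^5, 270) = 270
  i=6: min(100*2^6, 270) = 270
  i=7: min(100*2^7, 270) = 270
  i=8: min(100*2^8, 270) = 270
  i=9: min(100*2^9, 270) = 270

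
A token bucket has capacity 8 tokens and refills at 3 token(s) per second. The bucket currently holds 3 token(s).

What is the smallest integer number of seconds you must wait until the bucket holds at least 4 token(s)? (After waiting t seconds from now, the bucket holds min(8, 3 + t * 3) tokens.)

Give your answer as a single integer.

Answer: 1

Derivation:
Need 3 + t * 3 >= 4, so t >= 1/3.
Smallest integer t = ceil(1/3) = 1.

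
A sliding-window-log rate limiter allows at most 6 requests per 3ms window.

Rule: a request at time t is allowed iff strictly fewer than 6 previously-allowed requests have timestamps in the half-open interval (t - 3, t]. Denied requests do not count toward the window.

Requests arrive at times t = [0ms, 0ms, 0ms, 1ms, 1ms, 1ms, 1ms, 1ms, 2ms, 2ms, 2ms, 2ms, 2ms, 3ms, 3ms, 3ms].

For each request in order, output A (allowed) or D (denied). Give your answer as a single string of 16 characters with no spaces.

Tracking allowed requests in the window:
  req#1 t=0ms: ALLOW
  req#2 t=0ms: ALLOW
  req#3 t=0ms: ALLOW
  req#4 t=1ms: ALLOW
  req#5 t=1ms: ALLOW
  req#6 t=1ms: ALLOW
  req#7 t=1ms: DENY
  req#8 t=1ms: DENY
  req#9 t=2ms: DENY
  req#10 t=2ms: DENY
  req#11 t=2ms: DENY
  req#12 t=2ms: DENY
  req#13 t=2ms: DENY
  req#14 t=3ms: ALLOW
  req#15 t=3ms: ALLOW
  req#16 t=3ms: ALLOW

Answer: AAAAAADDDDDDDAAA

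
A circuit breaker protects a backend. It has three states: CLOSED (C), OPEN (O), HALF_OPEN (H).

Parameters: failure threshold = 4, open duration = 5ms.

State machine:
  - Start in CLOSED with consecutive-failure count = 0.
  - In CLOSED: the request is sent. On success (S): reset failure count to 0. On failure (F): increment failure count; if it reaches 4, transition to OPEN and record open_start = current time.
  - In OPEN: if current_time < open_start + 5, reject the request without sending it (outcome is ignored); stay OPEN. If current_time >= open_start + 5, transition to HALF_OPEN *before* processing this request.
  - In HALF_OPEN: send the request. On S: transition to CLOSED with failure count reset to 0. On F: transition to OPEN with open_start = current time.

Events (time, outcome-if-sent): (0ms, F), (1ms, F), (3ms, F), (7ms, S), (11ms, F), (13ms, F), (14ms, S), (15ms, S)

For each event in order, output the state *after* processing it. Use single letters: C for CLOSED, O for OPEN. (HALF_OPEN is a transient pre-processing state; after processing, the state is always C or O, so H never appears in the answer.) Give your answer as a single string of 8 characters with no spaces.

Answer: CCCCCCCC

Derivation:
State after each event:
  event#1 t=0ms outcome=F: state=CLOSED
  event#2 t=1ms outcome=F: state=CLOSED
  event#3 t=3ms outcome=F: state=CLOSED
  event#4 t=7ms outcome=S: state=CLOSED
  event#5 t=11ms outcome=F: state=CLOSED
  event#6 t=13ms outcome=F: state=CLOSED
  event#7 t=14ms outcome=S: state=CLOSED
  event#8 t=15ms outcome=S: state=CLOSED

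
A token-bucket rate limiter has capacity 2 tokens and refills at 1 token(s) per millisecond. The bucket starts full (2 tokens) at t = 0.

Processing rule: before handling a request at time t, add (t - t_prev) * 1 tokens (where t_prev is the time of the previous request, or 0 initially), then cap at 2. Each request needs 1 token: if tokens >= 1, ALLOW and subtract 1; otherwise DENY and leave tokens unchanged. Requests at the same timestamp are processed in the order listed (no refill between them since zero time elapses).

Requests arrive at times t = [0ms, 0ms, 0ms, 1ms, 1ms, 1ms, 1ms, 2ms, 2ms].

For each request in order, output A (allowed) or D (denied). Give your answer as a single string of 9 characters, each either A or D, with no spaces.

Answer: AADADDDAD

Derivation:
Simulating step by step:
  req#1 t=0ms: ALLOW
  req#2 t=0ms: ALLOW
  req#3 t=0ms: DENY
  req#4 t=1ms: ALLOW
  req#5 t=1ms: DENY
  req#6 t=1ms: DENY
  req#7 t=1ms: DENY
  req#8 t=2ms: ALLOW
  req#9 t=2ms: DENY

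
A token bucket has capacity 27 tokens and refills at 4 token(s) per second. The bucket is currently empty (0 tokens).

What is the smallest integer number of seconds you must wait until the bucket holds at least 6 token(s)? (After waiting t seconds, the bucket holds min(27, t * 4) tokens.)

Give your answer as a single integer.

Answer: 2

Derivation:
Need t * 4 >= 6, so t >= 6/4.
Smallest integer t = ceil(6/4) = 2.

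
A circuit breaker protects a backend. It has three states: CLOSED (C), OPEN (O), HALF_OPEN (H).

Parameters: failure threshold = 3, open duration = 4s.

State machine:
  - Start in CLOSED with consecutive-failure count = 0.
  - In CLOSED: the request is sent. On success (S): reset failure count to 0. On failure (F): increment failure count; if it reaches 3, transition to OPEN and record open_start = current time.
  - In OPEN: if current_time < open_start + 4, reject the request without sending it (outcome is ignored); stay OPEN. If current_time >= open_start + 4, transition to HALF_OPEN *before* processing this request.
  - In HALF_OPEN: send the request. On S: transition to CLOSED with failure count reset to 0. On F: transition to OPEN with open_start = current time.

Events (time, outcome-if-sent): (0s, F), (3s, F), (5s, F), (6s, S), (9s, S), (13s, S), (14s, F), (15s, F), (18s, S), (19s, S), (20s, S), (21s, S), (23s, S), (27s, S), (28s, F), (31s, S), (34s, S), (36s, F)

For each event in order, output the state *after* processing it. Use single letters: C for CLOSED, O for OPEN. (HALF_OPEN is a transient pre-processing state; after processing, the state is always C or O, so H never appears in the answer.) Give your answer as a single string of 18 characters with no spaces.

Answer: CCOOCCCCCCCCCCCCCC

Derivation:
State after each event:
  event#1 t=0s outcome=F: state=CLOSED
  event#2 t=3s outcome=F: state=CLOSED
  event#3 t=5s outcome=F: state=OPEN
  event#4 t=6s outcome=S: state=OPEN
  event#5 t=9s outcome=S: state=CLOSED
  event#6 t=13s outcome=S: state=CLOSED
  event#7 t=14s outcome=F: state=CLOSED
  event#8 t=15s outcome=F: state=CLOSED
  event#9 t=18s outcome=S: state=CLOSED
  event#10 t=19s outcome=S: state=CLOSED
  event#11 t=20s outcome=S: state=CLOSED
  event#12 t=21s outcome=S: state=CLOSED
  event#13 t=23s outcome=S: state=CLOSED
  event#14 t=27s outcome=S: state=CLOSED
  event#15 t=28s outcome=F: state=CLOSED
  event#16 t=31s outcome=S: state=CLOSED
  event#17 t=34s outcome=S: state=CLOSED
  event#18 t=36s outcome=F: state=CLOSED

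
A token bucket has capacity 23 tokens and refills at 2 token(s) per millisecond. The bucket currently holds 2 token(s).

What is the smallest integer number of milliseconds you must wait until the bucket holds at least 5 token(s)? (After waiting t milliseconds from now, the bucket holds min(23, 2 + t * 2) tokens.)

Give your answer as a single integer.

Need 2 + t * 2 >= 5, so t >= 3/2.
Smallest integer t = ceil(3/2) = 2.

Answer: 2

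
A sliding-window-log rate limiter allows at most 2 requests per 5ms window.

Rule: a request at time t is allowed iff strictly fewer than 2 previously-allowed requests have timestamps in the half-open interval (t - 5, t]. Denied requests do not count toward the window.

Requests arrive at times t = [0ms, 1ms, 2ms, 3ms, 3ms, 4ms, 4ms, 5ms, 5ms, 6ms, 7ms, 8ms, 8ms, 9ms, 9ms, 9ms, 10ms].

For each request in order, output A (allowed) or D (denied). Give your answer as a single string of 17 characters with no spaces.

Answer: AADDDDDADADDDDDDA

Derivation:
Tracking allowed requests in the window:
  req#1 t=0ms: ALLOW
  req#2 t=1ms: ALLOW
  req#3 t=2ms: DENY
  req#4 t=3ms: DENY
  req#5 t=3ms: DENY
  req#6 t=4ms: DENY
  req#7 t=4ms: DENY
  req#8 t=5ms: ALLOW
  req#9 t=5ms: DENY
  req#10 t=6ms: ALLOW
  req#11 t=7ms: DENY
  req#12 t=8ms: DENY
  req#13 t=8ms: DENY
  req#14 t=9ms: DENY
  req#15 t=9ms: DENY
  req#16 t=9ms: DENY
  req#17 t=10ms: ALLOW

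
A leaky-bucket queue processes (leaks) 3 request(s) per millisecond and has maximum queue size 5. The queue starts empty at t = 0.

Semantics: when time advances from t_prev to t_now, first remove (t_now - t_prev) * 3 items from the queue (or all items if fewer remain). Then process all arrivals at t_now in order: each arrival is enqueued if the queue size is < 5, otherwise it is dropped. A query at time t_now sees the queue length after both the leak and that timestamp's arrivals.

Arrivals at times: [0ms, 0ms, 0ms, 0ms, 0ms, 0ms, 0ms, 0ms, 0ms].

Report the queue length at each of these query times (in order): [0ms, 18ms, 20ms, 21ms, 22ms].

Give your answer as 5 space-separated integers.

Answer: 5 0 0 0 0

Derivation:
Queue lengths at query times:
  query t=0ms: backlog = 5
  query t=18ms: backlog = 0
  query t=20ms: backlog = 0
  query t=21ms: backlog = 0
  query t=22ms: backlog = 0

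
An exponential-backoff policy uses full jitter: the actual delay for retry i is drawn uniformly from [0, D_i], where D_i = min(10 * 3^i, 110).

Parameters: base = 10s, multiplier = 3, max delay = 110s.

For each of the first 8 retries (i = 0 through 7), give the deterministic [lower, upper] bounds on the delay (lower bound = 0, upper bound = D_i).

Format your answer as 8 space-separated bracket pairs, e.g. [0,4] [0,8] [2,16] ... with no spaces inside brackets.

Computing bounds per retry:
  i=0: D_i=min(10*3^0,110)=10, bounds=[0,10]
  i=1: D_i=min(10*3^1,110)=30, bounds=[0,30]
  i=2: D_i=min(10*3^2,110)=90, bounds=[0,90]
  i=3: D_i=min(10*3^3,110)=110, bounds=[0,110]
  i=4: D_i=min(10*3^4,110)=110, bounds=[0,110]
  i=5: D_i=min(10*3^5,110)=110, bounds=[0,110]
  i=6: D_i=min(10*3^6,110)=110, bounds=[0,110]
  i=7: D_i=min(10*3^7,110)=110, bounds=[0,110]

Answer: [0,10] [0,30] [0,90] [0,110] [0,110] [0,110] [0,110] [0,110]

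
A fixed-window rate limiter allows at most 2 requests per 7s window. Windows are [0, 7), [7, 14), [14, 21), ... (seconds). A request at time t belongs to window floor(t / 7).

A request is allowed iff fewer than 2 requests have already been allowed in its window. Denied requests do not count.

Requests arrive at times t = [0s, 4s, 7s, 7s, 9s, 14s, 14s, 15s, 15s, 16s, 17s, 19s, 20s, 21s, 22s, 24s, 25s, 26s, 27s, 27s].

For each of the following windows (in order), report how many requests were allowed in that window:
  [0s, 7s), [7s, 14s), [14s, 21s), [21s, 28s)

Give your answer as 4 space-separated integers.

Answer: 2 2 2 2

Derivation:
Processing requests:
  req#1 t=0s (window 0): ALLOW
  req#2 t=4s (window 0): ALLOW
  req#3 t=7s (window 1): ALLOW
  req#4 t=7s (window 1): ALLOW
  req#5 t=9s (window 1): DENY
  req#6 t=14s (window 2): ALLOW
  req#7 t=14s (window 2): ALLOW
  req#8 t=15s (window 2): DENY
  req#9 t=15s (window 2): DENY
  req#10 t=16s (window 2): DENY
  req#11 t=17s (window 2): DENY
  req#12 t=19s (window 2): DENY
  req#13 t=20s (window 2): DENY
  req#14 t=21s (window 3): ALLOW
  req#15 t=22s (window 3): ALLOW
  req#16 t=24s (window 3): DENY
  req#17 t=25s (window 3): DENY
  req#18 t=26s (window 3): DENY
  req#19 t=27s (window 3): DENY
  req#20 t=27s (window 3): DENY

Allowed counts by window: 2 2 2 2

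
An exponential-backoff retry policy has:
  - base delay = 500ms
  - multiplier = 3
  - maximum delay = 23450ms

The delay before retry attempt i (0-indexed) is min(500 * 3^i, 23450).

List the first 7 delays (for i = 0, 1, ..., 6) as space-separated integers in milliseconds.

Answer: 500 1500 4500 13500 23450 23450 23450

Derivation:
Computing each delay:
  i=0: min(500*3^0, 23450) = 500
  i=1: min(500*3^1, 23450) = 1500
  i=2: min(500*3^2, 23450) = 4500
  i=3: min(500*3^3, 23450) = 13500
  i=4: min(500*3^4, 23450) = 23450
  i=5: min(500*3^5, 23450) = 23450
  i=6: min(500*3^6, 23450) = 23450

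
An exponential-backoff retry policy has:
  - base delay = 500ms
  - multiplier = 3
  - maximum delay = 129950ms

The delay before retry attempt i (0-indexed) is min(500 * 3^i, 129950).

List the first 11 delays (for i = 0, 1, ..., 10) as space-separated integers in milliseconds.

Computing each delay:
  i=0: min(500*3^0, 129950) = 500
  i=1: min(500*3^1, 129950) = 1500
  i=2: min(500*3^2, 129950) = 4500
  i=3: min(500*3^3, 129950) = 13500
  i=4: min(500*3^4, 129950) = 40500
  i=5: min(500*3^5, 129950) = 121500
  i=6: min(500*3^6, 129950) = 129950
  i=7: min(500*3^7, 129950) = 129950
  i=8: min(500*3^8, 129950) = 129950
  i=9: min(500*3^9, 129950) = 129950
  i=10: min(500*3^10, 129950) = 129950

Answer: 500 1500 4500 13500 40500 121500 129950 129950 129950 129950 129950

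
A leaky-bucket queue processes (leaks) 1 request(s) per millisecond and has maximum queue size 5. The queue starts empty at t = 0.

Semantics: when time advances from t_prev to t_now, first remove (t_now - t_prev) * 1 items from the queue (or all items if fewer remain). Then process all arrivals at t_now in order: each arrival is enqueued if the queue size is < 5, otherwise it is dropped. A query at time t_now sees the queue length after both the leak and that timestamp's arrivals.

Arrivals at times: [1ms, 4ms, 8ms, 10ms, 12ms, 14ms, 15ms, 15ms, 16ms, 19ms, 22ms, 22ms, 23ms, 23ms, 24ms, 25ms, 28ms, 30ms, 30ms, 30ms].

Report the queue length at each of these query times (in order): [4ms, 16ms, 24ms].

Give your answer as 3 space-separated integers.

Queue lengths at query times:
  query t=4ms: backlog = 1
  query t=16ms: backlog = 2
  query t=24ms: backlog = 3

Answer: 1 2 3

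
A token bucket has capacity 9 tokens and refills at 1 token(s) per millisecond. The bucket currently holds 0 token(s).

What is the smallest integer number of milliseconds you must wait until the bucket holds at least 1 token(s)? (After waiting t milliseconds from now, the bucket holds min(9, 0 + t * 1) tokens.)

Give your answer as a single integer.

Need 0 + t * 1 >= 1, so t >= 1/1.
Smallest integer t = ceil(1/1) = 1.

Answer: 1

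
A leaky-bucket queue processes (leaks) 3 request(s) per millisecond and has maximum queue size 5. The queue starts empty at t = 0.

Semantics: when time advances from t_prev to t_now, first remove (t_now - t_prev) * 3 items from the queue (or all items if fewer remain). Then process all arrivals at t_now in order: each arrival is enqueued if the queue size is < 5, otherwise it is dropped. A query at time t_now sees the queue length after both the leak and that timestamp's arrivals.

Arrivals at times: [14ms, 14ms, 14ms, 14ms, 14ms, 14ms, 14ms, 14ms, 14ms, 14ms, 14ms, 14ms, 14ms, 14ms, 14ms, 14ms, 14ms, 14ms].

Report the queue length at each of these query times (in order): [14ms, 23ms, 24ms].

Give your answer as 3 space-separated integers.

Queue lengths at query times:
  query t=14ms: backlog = 5
  query t=23ms: backlog = 0
  query t=24ms: backlog = 0

Answer: 5 0 0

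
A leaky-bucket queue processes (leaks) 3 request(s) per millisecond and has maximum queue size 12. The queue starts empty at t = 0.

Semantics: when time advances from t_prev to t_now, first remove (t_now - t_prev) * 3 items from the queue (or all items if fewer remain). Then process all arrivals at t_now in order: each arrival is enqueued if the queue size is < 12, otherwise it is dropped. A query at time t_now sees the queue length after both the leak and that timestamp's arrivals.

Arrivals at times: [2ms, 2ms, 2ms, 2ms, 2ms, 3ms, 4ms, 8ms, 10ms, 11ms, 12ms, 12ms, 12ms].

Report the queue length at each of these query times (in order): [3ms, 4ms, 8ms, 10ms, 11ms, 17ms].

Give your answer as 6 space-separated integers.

Answer: 3 1 1 1 1 0

Derivation:
Queue lengths at query times:
  query t=3ms: backlog = 3
  query t=4ms: backlog = 1
  query t=8ms: backlog = 1
  query t=10ms: backlog = 1
  query t=11ms: backlog = 1
  query t=17ms: backlog = 0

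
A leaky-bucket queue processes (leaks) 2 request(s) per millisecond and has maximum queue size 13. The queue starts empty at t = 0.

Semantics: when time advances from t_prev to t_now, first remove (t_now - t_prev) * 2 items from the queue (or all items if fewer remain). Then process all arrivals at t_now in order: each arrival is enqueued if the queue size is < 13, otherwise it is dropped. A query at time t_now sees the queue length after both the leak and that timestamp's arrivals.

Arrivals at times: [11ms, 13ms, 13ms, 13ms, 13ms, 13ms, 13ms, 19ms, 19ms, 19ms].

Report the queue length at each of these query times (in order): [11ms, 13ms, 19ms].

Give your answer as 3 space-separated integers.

Queue lengths at query times:
  query t=11ms: backlog = 1
  query t=13ms: backlog = 6
  query t=19ms: backlog = 3

Answer: 1 6 3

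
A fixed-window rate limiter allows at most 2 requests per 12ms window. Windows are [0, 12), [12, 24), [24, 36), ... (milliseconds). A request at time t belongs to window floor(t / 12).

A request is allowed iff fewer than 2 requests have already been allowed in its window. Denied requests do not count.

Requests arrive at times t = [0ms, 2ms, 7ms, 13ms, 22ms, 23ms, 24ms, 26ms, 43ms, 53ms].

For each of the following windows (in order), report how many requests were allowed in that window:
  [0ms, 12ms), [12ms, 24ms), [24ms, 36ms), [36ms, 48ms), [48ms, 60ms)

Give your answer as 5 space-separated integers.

Processing requests:
  req#1 t=0ms (window 0): ALLOW
  req#2 t=2ms (window 0): ALLOW
  req#3 t=7ms (window 0): DENY
  req#4 t=13ms (window 1): ALLOW
  req#5 t=22ms (window 1): ALLOW
  req#6 t=23ms (window 1): DENY
  req#7 t=24ms (window 2): ALLOW
  req#8 t=26ms (window 2): ALLOW
  req#9 t=43ms (window 3): ALLOW
  req#10 t=53ms (window 4): ALLOW

Allowed counts by window: 2 2 2 1 1

Answer: 2 2 2 1 1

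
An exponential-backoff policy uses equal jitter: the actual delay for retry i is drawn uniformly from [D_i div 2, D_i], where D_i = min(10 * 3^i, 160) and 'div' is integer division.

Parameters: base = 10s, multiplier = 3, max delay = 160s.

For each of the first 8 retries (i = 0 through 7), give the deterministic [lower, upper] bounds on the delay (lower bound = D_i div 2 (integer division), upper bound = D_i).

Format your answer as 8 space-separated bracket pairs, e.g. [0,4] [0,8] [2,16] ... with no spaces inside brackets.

Computing bounds per retry:
  i=0: D_i=min(10*3^0,160)=10, bounds=[5,10]
  i=1: D_i=min(10*3^1,160)=30, bounds=[15,30]
  i=2: D_i=min(10*3^2,160)=90, bounds=[45,90]
  i=3: D_i=min(10*3^3,160)=160, bounds=[80,160]
  i=4: D_i=min(10*3^4,160)=160, bounds=[80,160]
  i=5: D_i=min(10*3^5,160)=160, bounds=[80,160]
  i=6: D_i=min(10*3^6,160)=160, bounds=[80,160]
  i=7: D_i=min(10*3^7,160)=160, bounds=[80,160]

Answer: [5,10] [15,30] [45,90] [80,160] [80,160] [80,160] [80,160] [80,160]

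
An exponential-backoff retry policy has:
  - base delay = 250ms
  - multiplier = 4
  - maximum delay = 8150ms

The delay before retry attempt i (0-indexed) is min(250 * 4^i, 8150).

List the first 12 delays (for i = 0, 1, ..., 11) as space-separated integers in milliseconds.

Answer: 250 1000 4000 8150 8150 8150 8150 8150 8150 8150 8150 8150

Derivation:
Computing each delay:
  i=0: min(250*4^0, 8150) = 250
  i=1: min(250*4^1, 8150) = 1000
  i=2: min(250*4^2, 8150) = 4000
  i=3: min(250*4^3, 8150) = 8150
  i=4: min(250*4^4, 8150) = 8150
  i=5: min(250*4^5, 8150) = 8150
  i=6: min(250*4^6, 8150) = 8150
  i=7: min(250*4^7, 8150) = 8150
  i=8: min(250*4^8, 8150) = 8150
  i=9: min(250*4^9, 8150) = 8150
  i=10: min(250*4^10, 8150) = 8150
  i=11: min(250*4^11, 8150) = 8150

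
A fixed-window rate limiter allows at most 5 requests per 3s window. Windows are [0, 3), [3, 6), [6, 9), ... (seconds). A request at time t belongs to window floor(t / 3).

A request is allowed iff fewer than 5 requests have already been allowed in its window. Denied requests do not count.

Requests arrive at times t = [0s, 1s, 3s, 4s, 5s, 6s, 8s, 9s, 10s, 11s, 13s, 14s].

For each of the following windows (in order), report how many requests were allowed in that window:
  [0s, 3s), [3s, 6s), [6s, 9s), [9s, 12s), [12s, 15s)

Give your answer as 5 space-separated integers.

Answer: 2 3 2 3 2

Derivation:
Processing requests:
  req#1 t=0s (window 0): ALLOW
  req#2 t=1s (window 0): ALLOW
  req#3 t=3s (window 1): ALLOW
  req#4 t=4s (window 1): ALLOW
  req#5 t=5s (window 1): ALLOW
  req#6 t=6s (window 2): ALLOW
  req#7 t=8s (window 2): ALLOW
  req#8 t=9s (window 3): ALLOW
  req#9 t=10s (window 3): ALLOW
  req#10 t=11s (window 3): ALLOW
  req#11 t=13s (window 4): ALLOW
  req#12 t=14s (window 4): ALLOW

Allowed counts by window: 2 3 2 3 2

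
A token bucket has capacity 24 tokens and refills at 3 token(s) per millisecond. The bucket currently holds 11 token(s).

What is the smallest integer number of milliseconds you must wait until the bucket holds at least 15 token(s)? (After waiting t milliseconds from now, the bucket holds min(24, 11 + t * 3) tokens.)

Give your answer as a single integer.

Need 11 + t * 3 >= 15, so t >= 4/3.
Smallest integer t = ceil(4/3) = 2.

Answer: 2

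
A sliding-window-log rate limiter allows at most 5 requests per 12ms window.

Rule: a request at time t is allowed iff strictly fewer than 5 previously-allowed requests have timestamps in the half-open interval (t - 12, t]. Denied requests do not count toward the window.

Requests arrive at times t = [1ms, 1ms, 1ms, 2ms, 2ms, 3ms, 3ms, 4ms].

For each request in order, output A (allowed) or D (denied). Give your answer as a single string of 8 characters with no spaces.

Answer: AAAAADDD

Derivation:
Tracking allowed requests in the window:
  req#1 t=1ms: ALLOW
  req#2 t=1ms: ALLOW
  req#3 t=1ms: ALLOW
  req#4 t=2ms: ALLOW
  req#5 t=2ms: ALLOW
  req#6 t=3ms: DENY
  req#7 t=3ms: DENY
  req#8 t=4ms: DENY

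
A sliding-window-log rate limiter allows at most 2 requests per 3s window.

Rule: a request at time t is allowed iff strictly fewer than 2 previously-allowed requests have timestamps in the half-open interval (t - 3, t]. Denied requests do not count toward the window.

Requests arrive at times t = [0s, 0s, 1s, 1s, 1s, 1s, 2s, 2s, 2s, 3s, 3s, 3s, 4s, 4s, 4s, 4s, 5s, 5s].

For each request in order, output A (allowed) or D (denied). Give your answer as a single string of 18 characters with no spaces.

Tracking allowed requests in the window:
  req#1 t=0s: ALLOW
  req#2 t=0s: ALLOW
  req#3 t=1s: DENY
  req#4 t=1s: DENY
  req#5 t=1s: DENY
  req#6 t=1s: DENY
  req#7 t=2s: DENY
  req#8 t=2s: DENY
  req#9 t=2s: DENY
  req#10 t=3s: ALLOW
  req#11 t=3s: ALLOW
  req#12 t=3s: DENY
  req#13 t=4s: DENY
  req#14 t=4s: DENY
  req#15 t=4s: DENY
  req#16 t=4s: DENY
  req#17 t=5s: DENY
  req#18 t=5s: DENY

Answer: AADDDDDDDAADDDDDDD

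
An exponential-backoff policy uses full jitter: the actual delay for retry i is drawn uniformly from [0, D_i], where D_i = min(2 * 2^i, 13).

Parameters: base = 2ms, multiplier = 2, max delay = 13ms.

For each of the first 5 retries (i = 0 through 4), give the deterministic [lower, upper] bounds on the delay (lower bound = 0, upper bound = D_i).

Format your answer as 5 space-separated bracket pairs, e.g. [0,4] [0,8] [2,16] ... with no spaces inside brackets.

Answer: [0,2] [0,4] [0,8] [0,13] [0,13]

Derivation:
Computing bounds per retry:
  i=0: D_i=min(2*2^0,13)=2, bounds=[0,2]
  i=1: D_i=min(2*2^1,13)=4, bounds=[0,4]
  i=2: D_i=min(2*2^2,13)=8, bounds=[0,8]
  i=3: D_i=min(2*2^3,13)=13, bounds=[0,13]
  i=4: D_i=min(2*2^4,13)=13, bounds=[0,13]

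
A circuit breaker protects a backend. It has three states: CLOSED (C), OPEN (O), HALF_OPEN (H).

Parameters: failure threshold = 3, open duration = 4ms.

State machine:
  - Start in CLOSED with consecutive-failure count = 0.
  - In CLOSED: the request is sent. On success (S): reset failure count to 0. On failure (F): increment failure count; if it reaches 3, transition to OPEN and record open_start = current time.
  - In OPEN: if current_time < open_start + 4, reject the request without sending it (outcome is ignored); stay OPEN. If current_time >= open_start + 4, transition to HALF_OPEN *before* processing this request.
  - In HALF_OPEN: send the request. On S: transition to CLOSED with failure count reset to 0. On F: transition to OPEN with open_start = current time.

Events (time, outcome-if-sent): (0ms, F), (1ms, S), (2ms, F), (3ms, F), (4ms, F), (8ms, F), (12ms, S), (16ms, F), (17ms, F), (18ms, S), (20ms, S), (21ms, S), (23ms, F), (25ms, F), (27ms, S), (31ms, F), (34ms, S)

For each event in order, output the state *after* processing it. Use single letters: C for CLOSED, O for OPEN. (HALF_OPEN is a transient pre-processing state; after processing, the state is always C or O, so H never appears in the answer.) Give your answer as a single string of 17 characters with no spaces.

State after each event:
  event#1 t=0ms outcome=F: state=CLOSED
  event#2 t=1ms outcome=S: state=CLOSED
  event#3 t=2ms outcome=F: state=CLOSED
  event#4 t=3ms outcome=F: state=CLOSED
  event#5 t=4ms outcome=F: state=OPEN
  event#6 t=8ms outcome=F: state=OPEN
  event#7 t=12ms outcome=S: state=CLOSED
  event#8 t=16ms outcome=F: state=CLOSED
  event#9 t=17ms outcome=F: state=CLOSED
  event#10 t=18ms outcome=S: state=CLOSED
  event#11 t=20ms outcome=S: state=CLOSED
  event#12 t=21ms outcome=S: state=CLOSED
  event#13 t=23ms outcome=F: state=CLOSED
  event#14 t=25ms outcome=F: state=CLOSED
  event#15 t=27ms outcome=S: state=CLOSED
  event#16 t=31ms outcome=F: state=CLOSED
  event#17 t=34ms outcome=S: state=CLOSED

Answer: CCCCOOCCCCCCCCCCC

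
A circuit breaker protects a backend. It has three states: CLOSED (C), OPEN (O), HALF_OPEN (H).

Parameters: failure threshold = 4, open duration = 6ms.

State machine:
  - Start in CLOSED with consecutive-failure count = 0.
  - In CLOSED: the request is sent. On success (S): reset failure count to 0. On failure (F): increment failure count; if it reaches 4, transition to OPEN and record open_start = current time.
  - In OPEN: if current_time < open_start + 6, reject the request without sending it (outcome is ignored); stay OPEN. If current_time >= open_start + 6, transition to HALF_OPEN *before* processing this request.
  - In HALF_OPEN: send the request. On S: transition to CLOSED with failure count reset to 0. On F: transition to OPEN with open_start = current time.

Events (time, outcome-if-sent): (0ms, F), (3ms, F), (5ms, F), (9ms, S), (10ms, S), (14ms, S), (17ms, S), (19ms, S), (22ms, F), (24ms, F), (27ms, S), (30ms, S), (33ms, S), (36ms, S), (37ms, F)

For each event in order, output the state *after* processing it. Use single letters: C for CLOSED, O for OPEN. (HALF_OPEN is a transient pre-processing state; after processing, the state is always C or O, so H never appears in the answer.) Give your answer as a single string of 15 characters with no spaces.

State after each event:
  event#1 t=0ms outcome=F: state=CLOSED
  event#2 t=3ms outcome=F: state=CLOSED
  event#3 t=5ms outcome=F: state=CLOSED
  event#4 t=9ms outcome=S: state=CLOSED
  event#5 t=10ms outcome=S: state=CLOSED
  event#6 t=14ms outcome=S: state=CLOSED
  event#7 t=17ms outcome=S: state=CLOSED
  event#8 t=19ms outcome=S: state=CLOSED
  event#9 t=22ms outcome=F: state=CLOSED
  event#10 t=24ms outcome=F: state=CLOSED
  event#11 t=27ms outcome=S: state=CLOSED
  event#12 t=30ms outcome=S: state=CLOSED
  event#13 t=33ms outcome=S: state=CLOSED
  event#14 t=36ms outcome=S: state=CLOSED
  event#15 t=37ms outcome=F: state=CLOSED

Answer: CCCCCCCCCCCCCCC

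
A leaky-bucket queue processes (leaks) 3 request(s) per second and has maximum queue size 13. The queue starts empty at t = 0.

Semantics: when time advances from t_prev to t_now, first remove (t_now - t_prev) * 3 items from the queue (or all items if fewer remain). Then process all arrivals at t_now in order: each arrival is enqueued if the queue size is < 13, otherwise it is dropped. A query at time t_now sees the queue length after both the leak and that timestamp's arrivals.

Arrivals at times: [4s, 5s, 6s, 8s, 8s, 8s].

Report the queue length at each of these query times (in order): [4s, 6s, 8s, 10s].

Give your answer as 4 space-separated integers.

Answer: 1 1 3 0

Derivation:
Queue lengths at query times:
  query t=4s: backlog = 1
  query t=6s: backlog = 1
  query t=8s: backlog = 3
  query t=10s: backlog = 0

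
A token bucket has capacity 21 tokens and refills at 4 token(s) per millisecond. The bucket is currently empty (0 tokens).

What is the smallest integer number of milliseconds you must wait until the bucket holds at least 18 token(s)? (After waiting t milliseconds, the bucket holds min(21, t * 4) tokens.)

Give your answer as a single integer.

Need t * 4 >= 18, so t >= 18/4.
Smallest integer t = ceil(18/4) = 5.

Answer: 5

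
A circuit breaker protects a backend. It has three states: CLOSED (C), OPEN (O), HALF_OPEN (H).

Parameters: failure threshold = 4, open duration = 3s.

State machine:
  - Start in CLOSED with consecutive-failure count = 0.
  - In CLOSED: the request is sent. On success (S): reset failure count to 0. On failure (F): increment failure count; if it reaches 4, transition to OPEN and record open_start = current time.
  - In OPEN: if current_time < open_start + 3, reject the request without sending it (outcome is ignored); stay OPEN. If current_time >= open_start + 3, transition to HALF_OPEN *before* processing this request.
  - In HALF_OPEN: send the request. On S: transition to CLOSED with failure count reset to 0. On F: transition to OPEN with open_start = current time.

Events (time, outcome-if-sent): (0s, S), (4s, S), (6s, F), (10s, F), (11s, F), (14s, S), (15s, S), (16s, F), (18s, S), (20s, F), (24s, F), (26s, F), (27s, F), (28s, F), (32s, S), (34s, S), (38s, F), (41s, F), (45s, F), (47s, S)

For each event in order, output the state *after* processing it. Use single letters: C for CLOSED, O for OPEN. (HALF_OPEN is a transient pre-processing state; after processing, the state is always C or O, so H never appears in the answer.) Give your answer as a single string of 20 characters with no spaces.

State after each event:
  event#1 t=0s outcome=S: state=CLOSED
  event#2 t=4s outcome=S: state=CLOSED
  event#3 t=6s outcome=F: state=CLOSED
  event#4 t=10s outcome=F: state=CLOSED
  event#5 t=11s outcome=F: state=CLOSED
  event#6 t=14s outcome=S: state=CLOSED
  event#7 t=15s outcome=S: state=CLOSED
  event#8 t=16s outcome=F: state=CLOSED
  event#9 t=18s outcome=S: state=CLOSED
  event#10 t=20s outcome=F: state=CLOSED
  event#11 t=24s outcome=F: state=CLOSED
  event#12 t=26s outcome=F: state=CLOSED
  event#13 t=27s outcome=F: state=OPEN
  event#14 t=28s outcome=F: state=OPEN
  event#15 t=32s outcome=S: state=CLOSED
  event#16 t=34s outcome=S: state=CLOSED
  event#17 t=38s outcome=F: state=CLOSED
  event#18 t=41s outcome=F: state=CLOSED
  event#19 t=45s outcome=F: state=CLOSED
  event#20 t=47s outcome=S: state=CLOSED

Answer: CCCCCCCCCCCCOOCCCCCC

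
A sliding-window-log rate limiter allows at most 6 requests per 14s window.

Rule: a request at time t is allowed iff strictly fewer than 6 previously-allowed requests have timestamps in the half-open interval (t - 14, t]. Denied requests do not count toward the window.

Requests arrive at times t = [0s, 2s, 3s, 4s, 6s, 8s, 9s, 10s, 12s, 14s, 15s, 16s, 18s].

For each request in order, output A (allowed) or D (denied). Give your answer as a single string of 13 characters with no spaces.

Answer: AAAAAADDDADAA

Derivation:
Tracking allowed requests in the window:
  req#1 t=0s: ALLOW
  req#2 t=2s: ALLOW
  req#3 t=3s: ALLOW
  req#4 t=4s: ALLOW
  req#5 t=6s: ALLOW
  req#6 t=8s: ALLOW
  req#7 t=9s: DENY
  req#8 t=10s: DENY
  req#9 t=12s: DENY
  req#10 t=14s: ALLOW
  req#11 t=15s: DENY
  req#12 t=16s: ALLOW
  req#13 t=18s: ALLOW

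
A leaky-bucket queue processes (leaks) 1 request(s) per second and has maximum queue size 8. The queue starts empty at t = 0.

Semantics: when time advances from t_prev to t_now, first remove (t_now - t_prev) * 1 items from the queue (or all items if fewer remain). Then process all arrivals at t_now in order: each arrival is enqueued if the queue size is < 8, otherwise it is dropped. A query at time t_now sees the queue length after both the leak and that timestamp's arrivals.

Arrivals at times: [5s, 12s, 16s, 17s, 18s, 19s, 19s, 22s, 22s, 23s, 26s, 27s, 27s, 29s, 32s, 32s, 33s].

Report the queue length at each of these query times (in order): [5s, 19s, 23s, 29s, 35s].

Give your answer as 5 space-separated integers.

Answer: 1 2 2 1 0

Derivation:
Queue lengths at query times:
  query t=5s: backlog = 1
  query t=19s: backlog = 2
  query t=23s: backlog = 2
  query t=29s: backlog = 1
  query t=35s: backlog = 0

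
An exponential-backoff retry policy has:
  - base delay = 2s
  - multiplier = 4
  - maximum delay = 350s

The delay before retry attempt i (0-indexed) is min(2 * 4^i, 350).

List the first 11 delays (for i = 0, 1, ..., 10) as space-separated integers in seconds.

Answer: 2 8 32 128 350 350 350 350 350 350 350

Derivation:
Computing each delay:
  i=0: min(2*4^0, 350) = 2
  i=1: min(2*4^1, 350) = 8
  i=2: min(2*4^2, 350) = 32
  i=3: min(2*4^3, 350) = 128
  i=4: min(2*4^4, 350) = 350
  i=5: min(2*4^5, 350) = 350
  i=6: min(2*4^6, 350) = 350
  i=7: min(2*4^7, 350) = 350
  i=8: min(2*4^8, 350) = 350
  i=9: min(2*4^9, 350) = 350
  i=10: min(2*4^10, 350) = 350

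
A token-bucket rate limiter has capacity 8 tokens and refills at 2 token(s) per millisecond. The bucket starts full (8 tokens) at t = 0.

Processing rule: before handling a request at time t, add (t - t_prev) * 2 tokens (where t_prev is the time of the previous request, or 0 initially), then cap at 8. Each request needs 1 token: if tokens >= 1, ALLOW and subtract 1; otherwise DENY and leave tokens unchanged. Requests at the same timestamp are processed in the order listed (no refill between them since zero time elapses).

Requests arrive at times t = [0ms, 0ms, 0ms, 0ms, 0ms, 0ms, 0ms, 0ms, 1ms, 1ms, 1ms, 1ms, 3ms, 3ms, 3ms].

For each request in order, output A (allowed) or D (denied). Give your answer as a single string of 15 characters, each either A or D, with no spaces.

Answer: AAAAAAAAAADDAAA

Derivation:
Simulating step by step:
  req#1 t=0ms: ALLOW
  req#2 t=0ms: ALLOW
  req#3 t=0ms: ALLOW
  req#4 t=0ms: ALLOW
  req#5 t=0ms: ALLOW
  req#6 t=0ms: ALLOW
  req#7 t=0ms: ALLOW
  req#8 t=0ms: ALLOW
  req#9 t=1ms: ALLOW
  req#10 t=1ms: ALLOW
  req#11 t=1ms: DENY
  req#12 t=1ms: DENY
  req#13 t=3ms: ALLOW
  req#14 t=3ms: ALLOW
  req#15 t=3ms: ALLOW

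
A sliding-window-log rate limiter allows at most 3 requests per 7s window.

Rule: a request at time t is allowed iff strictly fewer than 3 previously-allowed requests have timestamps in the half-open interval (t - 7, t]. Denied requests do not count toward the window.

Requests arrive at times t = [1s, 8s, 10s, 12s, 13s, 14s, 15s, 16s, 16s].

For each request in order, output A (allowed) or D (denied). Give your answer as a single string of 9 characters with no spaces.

Answer: AAAADDADD

Derivation:
Tracking allowed requests in the window:
  req#1 t=1s: ALLOW
  req#2 t=8s: ALLOW
  req#3 t=10s: ALLOW
  req#4 t=12s: ALLOW
  req#5 t=13s: DENY
  req#6 t=14s: DENY
  req#7 t=15s: ALLOW
  req#8 t=16s: DENY
  req#9 t=16s: DENY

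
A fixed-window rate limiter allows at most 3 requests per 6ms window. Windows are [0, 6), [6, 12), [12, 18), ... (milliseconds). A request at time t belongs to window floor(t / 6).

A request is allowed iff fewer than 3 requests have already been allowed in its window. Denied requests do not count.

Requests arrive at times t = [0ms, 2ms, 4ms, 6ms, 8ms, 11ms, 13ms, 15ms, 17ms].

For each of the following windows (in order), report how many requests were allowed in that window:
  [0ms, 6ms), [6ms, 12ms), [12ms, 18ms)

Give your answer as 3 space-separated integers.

Processing requests:
  req#1 t=0ms (window 0): ALLOW
  req#2 t=2ms (window 0): ALLOW
  req#3 t=4ms (window 0): ALLOW
  req#4 t=6ms (window 1): ALLOW
  req#5 t=8ms (window 1): ALLOW
  req#6 t=11ms (window 1): ALLOW
  req#7 t=13ms (window 2): ALLOW
  req#8 t=15ms (window 2): ALLOW
  req#9 t=17ms (window 2): ALLOW

Allowed counts by window: 3 3 3

Answer: 3 3 3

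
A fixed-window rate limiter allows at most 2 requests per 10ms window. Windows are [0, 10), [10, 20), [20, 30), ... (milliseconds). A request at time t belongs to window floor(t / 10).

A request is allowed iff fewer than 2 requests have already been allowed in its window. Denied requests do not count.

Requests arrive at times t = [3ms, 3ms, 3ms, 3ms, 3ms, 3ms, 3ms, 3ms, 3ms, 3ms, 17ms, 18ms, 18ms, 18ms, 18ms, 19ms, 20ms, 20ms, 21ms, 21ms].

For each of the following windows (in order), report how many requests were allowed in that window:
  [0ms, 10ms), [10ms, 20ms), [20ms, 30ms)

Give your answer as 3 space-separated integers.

Processing requests:
  req#1 t=3ms (window 0): ALLOW
  req#2 t=3ms (window 0): ALLOW
  req#3 t=3ms (window 0): DENY
  req#4 t=3ms (window 0): DENY
  req#5 t=3ms (window 0): DENY
  req#6 t=3ms (window 0): DENY
  req#7 t=3ms (window 0): DENY
  req#8 t=3ms (window 0): DENY
  req#9 t=3ms (window 0): DENY
  req#10 t=3ms (window 0): DENY
  req#11 t=17ms (window 1): ALLOW
  req#12 t=18ms (window 1): ALLOW
  req#13 t=18ms (window 1): DENY
  req#14 t=18ms (window 1): DENY
  req#15 t=18ms (window 1): DENY
  req#16 t=19ms (window 1): DENY
  req#17 t=20ms (window 2): ALLOW
  req#18 t=20ms (window 2): ALLOW
  req#19 t=21ms (window 2): DENY
  req#20 t=21ms (window 2): DENY

Allowed counts by window: 2 2 2

Answer: 2 2 2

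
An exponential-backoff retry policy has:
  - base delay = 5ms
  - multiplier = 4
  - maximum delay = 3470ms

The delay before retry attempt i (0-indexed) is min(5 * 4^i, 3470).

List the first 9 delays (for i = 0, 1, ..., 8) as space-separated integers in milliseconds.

Computing each delay:
  i=0: min(5*4^0, 3470) = 5
  i=1: min(5*4^1, 3470) = 20
  i=2: min(5*4^2, 3470) = 80
  i=3: min(5*4^3, 3470) = 320
  i=4: min(5*4^4, 3470) = 1280
  i=5: min(5*4^5, 3470) = 3470
  i=6: min(5*4^6, 3470) = 3470
  i=7: min(5*4^7, 3470) = 3470
  i=8: min(5*4^8, 3470) = 3470

Answer: 5 20 80 320 1280 3470 3470 3470 3470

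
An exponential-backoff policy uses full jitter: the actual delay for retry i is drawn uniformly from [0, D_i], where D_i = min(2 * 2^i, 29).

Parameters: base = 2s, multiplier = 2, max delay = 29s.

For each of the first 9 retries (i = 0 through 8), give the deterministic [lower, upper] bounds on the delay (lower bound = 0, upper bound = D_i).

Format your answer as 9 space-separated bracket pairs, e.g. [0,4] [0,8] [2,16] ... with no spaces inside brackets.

Computing bounds per retry:
  i=0: D_i=min(2*2^0,29)=2, bounds=[0,2]
  i=1: D_i=min(2*2^1,29)=4, bounds=[0,4]
  i=2: D_i=min(2*2^2,29)=8, bounds=[0,8]
  i=3: D_i=min(2*2^3,29)=16, bounds=[0,16]
  i=4: D_i=min(2*2^4,29)=29, bounds=[0,29]
  i=5: D_i=min(2*2^5,29)=29, bounds=[0,29]
  i=6: D_i=min(2*2^6,29)=29, bounds=[0,29]
  i=7: D_i=min(2*2^7,29)=29, bounds=[0,29]
  i=8: D_i=min(2*2^8,29)=29, bounds=[0,29]

Answer: [0,2] [0,4] [0,8] [0,16] [0,29] [0,29] [0,29] [0,29] [0,29]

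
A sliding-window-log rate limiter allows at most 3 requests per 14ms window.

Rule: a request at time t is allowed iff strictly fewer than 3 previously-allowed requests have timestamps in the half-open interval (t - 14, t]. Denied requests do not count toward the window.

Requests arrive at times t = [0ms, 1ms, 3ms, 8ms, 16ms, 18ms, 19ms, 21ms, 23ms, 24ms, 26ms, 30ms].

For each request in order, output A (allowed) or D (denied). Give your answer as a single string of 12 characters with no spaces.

Answer: AAADAAADDDDA

Derivation:
Tracking allowed requests in the window:
  req#1 t=0ms: ALLOW
  req#2 t=1ms: ALLOW
  req#3 t=3ms: ALLOW
  req#4 t=8ms: DENY
  req#5 t=16ms: ALLOW
  req#6 t=18ms: ALLOW
  req#7 t=19ms: ALLOW
  req#8 t=21ms: DENY
  req#9 t=23ms: DENY
  req#10 t=24ms: DENY
  req#11 t=26ms: DENY
  req#12 t=30ms: ALLOW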